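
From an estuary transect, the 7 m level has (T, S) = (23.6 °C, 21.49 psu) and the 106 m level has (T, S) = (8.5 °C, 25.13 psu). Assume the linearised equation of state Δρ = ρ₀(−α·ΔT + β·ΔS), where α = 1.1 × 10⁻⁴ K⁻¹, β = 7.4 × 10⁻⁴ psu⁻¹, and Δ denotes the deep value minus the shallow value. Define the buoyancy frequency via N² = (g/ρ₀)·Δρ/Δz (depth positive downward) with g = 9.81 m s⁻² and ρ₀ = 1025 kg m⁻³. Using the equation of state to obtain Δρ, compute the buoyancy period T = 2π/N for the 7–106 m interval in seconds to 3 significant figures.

302 s

ΔT = -15.1 K, ΔS = +3.64 psu (deep − shallow).
Δρ/ρ₀ = −αΔT + βΔS = 1.661 × 10⁻³ + 2.6936 × 10⁻³ = 4.3546 × 10⁻³, so Δρ ≈ 4.463 kg m⁻³.
N² = (g/ρ₀)·Δρ/Δz = g·(Δρ/ρ₀)/Δz = 9.81 × 4.3546 × 10⁻³ / 99 = 4.3150 × 10⁻⁴ s⁻².
N = √(4.3150 × 10⁻⁴) = 0.020773 rad s⁻¹ → T = 2π/N = 302.47 s ≈ 302 s.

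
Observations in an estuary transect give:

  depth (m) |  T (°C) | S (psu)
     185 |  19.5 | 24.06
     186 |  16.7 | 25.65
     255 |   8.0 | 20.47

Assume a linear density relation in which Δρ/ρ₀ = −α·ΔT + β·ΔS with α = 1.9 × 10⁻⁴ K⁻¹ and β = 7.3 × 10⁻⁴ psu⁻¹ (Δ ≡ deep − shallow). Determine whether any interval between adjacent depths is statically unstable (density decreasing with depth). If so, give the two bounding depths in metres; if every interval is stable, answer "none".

186–255 m

Evaluate Δρ/ρ₀ = −αΔT + βΔS across each adjacent pair:
  185–186 m: −αΔT+βΔS = −(1.9 × 10⁻⁴)(-2.8)+(7.3 × 10⁻⁴)(+1.59) = 1.7 × 10⁻³ → stable
  186–255 m: −αΔT+βΔS = −(1.9 × 10⁻⁴)(-8.7)+(7.3 × 10⁻⁴)(-5.18) = -2.1 × 10⁻³ → UNSTABLE
The 186–255 m interval has Δρ < 0: lighter water underlies denser water.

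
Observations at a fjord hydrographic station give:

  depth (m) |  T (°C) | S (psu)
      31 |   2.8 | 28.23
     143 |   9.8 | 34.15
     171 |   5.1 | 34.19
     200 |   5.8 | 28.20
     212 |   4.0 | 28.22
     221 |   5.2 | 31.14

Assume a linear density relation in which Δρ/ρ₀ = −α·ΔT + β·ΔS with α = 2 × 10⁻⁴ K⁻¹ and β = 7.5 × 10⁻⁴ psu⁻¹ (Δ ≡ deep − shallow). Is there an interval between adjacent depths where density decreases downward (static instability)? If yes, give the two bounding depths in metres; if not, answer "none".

Evaluate Δρ/ρ₀ = −αΔT + βΔS across each adjacent pair:
  31–143 m: −αΔT+βΔS = −(2 × 10⁻⁴)(+7.0)+(7.5 × 10⁻⁴)(+5.92) = 3.0 × 10⁻³ → stable
  143–171 m: −αΔT+βΔS = −(2 × 10⁻⁴)(-4.7)+(7.5 × 10⁻⁴)(+0.04) = 9.7 × 10⁻⁴ → stable
  171–200 m: −αΔT+βΔS = −(2 × 10⁻⁴)(+0.7)+(7.5 × 10⁻⁴)(-5.99) = -4.6 × 10⁻³ → UNSTABLE
  200–212 m: −αΔT+βΔS = −(2 × 10⁻⁴)(-1.8)+(7.5 × 10⁻⁴)(+0.02) = 3.8 × 10⁻⁴ → stable
  212–221 m: −αΔT+βΔS = −(2 × 10⁻⁴)(+1.2)+(7.5 × 10⁻⁴)(+2.92) = 2.0 × 10⁻³ → stable
The 171–200 m interval has Δρ < 0: lighter water underlies denser water.

171–200 m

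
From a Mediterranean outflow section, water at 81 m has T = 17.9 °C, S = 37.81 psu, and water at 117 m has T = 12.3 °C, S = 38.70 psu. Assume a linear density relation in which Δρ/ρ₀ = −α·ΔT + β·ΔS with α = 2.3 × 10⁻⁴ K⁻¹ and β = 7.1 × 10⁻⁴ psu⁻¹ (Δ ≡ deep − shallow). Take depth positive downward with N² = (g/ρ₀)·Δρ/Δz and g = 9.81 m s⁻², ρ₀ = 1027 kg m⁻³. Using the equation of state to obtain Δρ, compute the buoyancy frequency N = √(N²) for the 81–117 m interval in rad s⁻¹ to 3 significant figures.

0.0229 rad s⁻¹

ΔT = -5.6 K, ΔS = +0.89 psu (deep − shallow).
Δρ/ρ₀ = −αΔT + βΔS = 1.288 × 10⁻³ + 6.319 × 10⁻⁴ = 1.9199 × 10⁻³, so Δρ ≈ 1.972 kg m⁻³.
N² = (g/ρ₀)·Δρ/Δz = g·(Δρ/ρ₀)/Δz = 9.81 × 1.9199 × 10⁻³ / 36 = 5.2317 × 10⁻⁴ s⁻².
N = √(5.2317 × 10⁻⁴) = 0.022873 rad s⁻¹ ≈ 0.0229 rad s⁻¹.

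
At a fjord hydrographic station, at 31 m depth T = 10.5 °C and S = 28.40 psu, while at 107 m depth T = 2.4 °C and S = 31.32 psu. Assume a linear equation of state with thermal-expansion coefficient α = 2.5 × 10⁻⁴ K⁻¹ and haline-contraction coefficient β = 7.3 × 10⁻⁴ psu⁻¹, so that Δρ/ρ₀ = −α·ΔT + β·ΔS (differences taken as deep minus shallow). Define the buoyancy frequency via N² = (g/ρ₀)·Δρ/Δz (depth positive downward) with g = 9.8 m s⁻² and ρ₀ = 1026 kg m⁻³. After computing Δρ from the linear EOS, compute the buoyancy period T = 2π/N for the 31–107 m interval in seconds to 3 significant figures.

271 s

ΔT = -8.1 K, ΔS = +2.92 psu (deep − shallow).
Δρ/ρ₀ = −αΔT + βΔS = 2.025 × 10⁻³ + 2.1316 × 10⁻³ = 4.1566 × 10⁻³, so Δρ ≈ 4.265 kg m⁻³.
N² = (g/ρ₀)·Δρ/Δz = g·(Δρ/ρ₀)/Δz = 9.8 × 4.1566 × 10⁻³ / 76 = 5.3598 × 10⁻⁴ s⁻².
N = √(5.3598 × 10⁻⁴) = 0.023151 rad s⁻¹ → T = 2π/N = 271.40 s ≈ 271 s.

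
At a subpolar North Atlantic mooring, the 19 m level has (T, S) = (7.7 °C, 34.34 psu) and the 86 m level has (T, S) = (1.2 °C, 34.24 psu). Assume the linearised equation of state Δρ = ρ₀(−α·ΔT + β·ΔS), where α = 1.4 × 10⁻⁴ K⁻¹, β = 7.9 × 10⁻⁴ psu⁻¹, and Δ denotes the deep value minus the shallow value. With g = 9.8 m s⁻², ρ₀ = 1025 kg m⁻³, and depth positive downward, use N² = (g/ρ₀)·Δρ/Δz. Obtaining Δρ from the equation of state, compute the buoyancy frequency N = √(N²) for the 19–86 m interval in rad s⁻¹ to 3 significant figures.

ΔT = -6.5 K, ΔS = -0.10 psu (deep − shallow).
Δρ/ρ₀ = −αΔT + βΔS = 9.10 × 10⁻⁴ − 7.90 × 10⁻⁵ = 8.31 × 10⁻⁴, so Δρ ≈ 0.8518 kg m⁻³.
N² = (g/ρ₀)·Δρ/Δz = g·(Δρ/ρ₀)/Δz = 9.8 × 8.31 × 10⁻⁴ / 67 = 1.2155 × 10⁻⁴ s⁻².
N = √(1.2155 × 10⁻⁴) = 0.011025 rad s⁻¹ ≈ 0.0110 rad s⁻¹.

0.0110 rad s⁻¹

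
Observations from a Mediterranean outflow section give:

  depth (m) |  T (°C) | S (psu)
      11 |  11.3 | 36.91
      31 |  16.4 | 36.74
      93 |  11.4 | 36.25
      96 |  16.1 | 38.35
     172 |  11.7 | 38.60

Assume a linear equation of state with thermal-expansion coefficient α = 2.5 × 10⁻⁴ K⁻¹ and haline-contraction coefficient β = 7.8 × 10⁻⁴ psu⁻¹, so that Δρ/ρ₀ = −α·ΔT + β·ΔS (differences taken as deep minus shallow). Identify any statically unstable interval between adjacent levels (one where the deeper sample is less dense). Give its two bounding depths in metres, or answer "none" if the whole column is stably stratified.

11–31 m

Evaluate Δρ/ρ₀ = −αΔT + βΔS across each adjacent pair:
  11–31 m: −αΔT+βΔS = −(2.5 × 10⁻⁴)(+5.1)+(7.8 × 10⁻⁴)(-0.17) = -1.4 × 10⁻³ → UNSTABLE
  31–93 m: −αΔT+βΔS = −(2.5 × 10⁻⁴)(-5.0)+(7.8 × 10⁻⁴)(-0.49) = 8.7 × 10⁻⁴ → stable
  93–96 m: −αΔT+βΔS = −(2.5 × 10⁻⁴)(+4.7)+(7.8 × 10⁻⁴)(+2.10) = 4.6 × 10⁻⁴ → stable
  96–172 m: −αΔT+βΔS = −(2.5 × 10⁻⁴)(-4.4)+(7.8 × 10⁻⁴)(+0.25) = 1.3 × 10⁻³ → stable
The 11–31 m interval has Δρ < 0: lighter water underlies denser water.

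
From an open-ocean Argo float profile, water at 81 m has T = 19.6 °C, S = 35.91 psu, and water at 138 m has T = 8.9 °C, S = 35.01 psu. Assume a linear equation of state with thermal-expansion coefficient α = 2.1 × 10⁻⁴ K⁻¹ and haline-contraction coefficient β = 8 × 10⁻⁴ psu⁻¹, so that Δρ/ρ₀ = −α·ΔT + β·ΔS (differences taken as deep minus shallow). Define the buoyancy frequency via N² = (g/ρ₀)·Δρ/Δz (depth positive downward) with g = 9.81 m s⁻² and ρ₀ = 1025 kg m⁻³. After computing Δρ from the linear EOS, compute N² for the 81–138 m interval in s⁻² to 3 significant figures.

ΔT = -10.7 K, ΔS = -0.90 psu (deep − shallow).
Δρ/ρ₀ = −αΔT + βΔS = 2.247 × 10⁻³ − 7.20 × 10⁻⁴ = 1.527 × 10⁻³, so Δρ ≈ 1.565 kg m⁻³.
N² = (g/ρ₀)·Δρ/Δz = g·(Δρ/ρ₀)/Δz = 9.81 × 1.527 × 10⁻³ / 57 = 2.6280 × 10⁻⁴ s⁻² ≈ 2.63 × 10⁻⁴ s⁻².

2.63 × 10⁻⁴ s⁻²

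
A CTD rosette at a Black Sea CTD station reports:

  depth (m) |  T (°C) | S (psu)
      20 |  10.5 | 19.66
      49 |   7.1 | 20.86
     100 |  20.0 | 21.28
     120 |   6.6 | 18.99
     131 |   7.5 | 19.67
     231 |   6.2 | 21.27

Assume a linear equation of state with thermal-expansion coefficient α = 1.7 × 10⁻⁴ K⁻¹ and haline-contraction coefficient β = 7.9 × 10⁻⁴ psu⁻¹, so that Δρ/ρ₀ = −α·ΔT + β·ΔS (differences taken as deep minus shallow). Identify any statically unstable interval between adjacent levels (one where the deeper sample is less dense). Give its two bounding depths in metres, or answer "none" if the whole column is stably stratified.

49–100 m

Evaluate Δρ/ρ₀ = −αΔT + βΔS across each adjacent pair:
  20–49 m: −αΔT+βΔS = −(1.7 × 10⁻⁴)(-3.4)+(7.9 × 10⁻⁴)(+1.20) = 1.5 × 10⁻³ → stable
  49–100 m: −αΔT+βΔS = −(1.7 × 10⁻⁴)(+12.9)+(7.9 × 10⁻⁴)(+0.42) = -1.9 × 10⁻³ → UNSTABLE
  100–120 m: −αΔT+βΔS = −(1.7 × 10⁻⁴)(-13.4)+(7.9 × 10⁻⁴)(-2.29) = 4.7 × 10⁻⁴ → stable
  120–131 m: −αΔT+βΔS = −(1.7 × 10⁻⁴)(+0.9)+(7.9 × 10⁻⁴)(+0.68) = 3.8 × 10⁻⁴ → stable
  131–231 m: −αΔT+βΔS = −(1.7 × 10⁻⁴)(-1.3)+(7.9 × 10⁻⁴)(+1.60) = 1.5 × 10⁻³ → stable
The 49–100 m interval has Δρ < 0: lighter water underlies denser water.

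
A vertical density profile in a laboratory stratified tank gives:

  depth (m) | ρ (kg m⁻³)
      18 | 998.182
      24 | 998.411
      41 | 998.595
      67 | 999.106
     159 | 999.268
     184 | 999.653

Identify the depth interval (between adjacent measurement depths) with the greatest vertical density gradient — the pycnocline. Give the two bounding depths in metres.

18–24 m

Compute the density gradient over each adjacent pair:
  18–24 m: Δρ/Δz = 0.229/6 = 0.038 kg m⁻⁴
  24–41 m: Δρ/Δz = 0.184/17 = 0.011 kg m⁻⁴
  41–67 m: Δρ/Δz = 0.511/26 = 0.020 kg m⁻⁴
  67–159 m: Δρ/Δz = 0.162/92 = 1.8 × 10⁻³ kg m⁻⁴
  159–184 m: Δρ/Δz = 0.385/25 = 0.015 kg m⁻⁴
The largest gradient is in the 18–24 m interval — the pycnocline.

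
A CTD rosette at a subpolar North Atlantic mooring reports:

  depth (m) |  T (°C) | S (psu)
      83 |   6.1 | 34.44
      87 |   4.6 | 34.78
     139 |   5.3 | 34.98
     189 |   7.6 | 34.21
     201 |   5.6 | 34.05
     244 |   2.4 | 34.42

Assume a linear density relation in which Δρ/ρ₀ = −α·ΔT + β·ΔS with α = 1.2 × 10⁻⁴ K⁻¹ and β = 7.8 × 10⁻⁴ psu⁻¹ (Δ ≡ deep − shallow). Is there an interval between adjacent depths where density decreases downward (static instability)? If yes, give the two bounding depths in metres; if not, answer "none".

Evaluate Δρ/ρ₀ = −αΔT + βΔS across each adjacent pair:
  83–87 m: −αΔT+βΔS = −(1.2 × 10⁻⁴)(-1.5)+(7.8 × 10⁻⁴)(+0.34) = 4.5 × 10⁻⁴ → stable
  87–139 m: −αΔT+βΔS = −(1.2 × 10⁻⁴)(+0.7)+(7.8 × 10⁻⁴)(+0.20) = 7.2 × 10⁻⁵ → stable
  139–189 m: −αΔT+βΔS = −(1.2 × 10⁻⁴)(+2.3)+(7.8 × 10⁻⁴)(-0.77) = -8.8 × 10⁻⁴ → UNSTABLE
  189–201 m: −αΔT+βΔS = −(1.2 × 10⁻⁴)(-2.0)+(7.8 × 10⁻⁴)(-0.16) = 1.2 × 10⁻⁴ → stable
  201–244 m: −αΔT+βΔS = −(1.2 × 10⁻⁴)(-3.2)+(7.8 × 10⁻⁴)(+0.37) = 6.7 × 10⁻⁴ → stable
The 139–189 m interval has Δρ < 0: lighter water underlies denser water.

139–189 m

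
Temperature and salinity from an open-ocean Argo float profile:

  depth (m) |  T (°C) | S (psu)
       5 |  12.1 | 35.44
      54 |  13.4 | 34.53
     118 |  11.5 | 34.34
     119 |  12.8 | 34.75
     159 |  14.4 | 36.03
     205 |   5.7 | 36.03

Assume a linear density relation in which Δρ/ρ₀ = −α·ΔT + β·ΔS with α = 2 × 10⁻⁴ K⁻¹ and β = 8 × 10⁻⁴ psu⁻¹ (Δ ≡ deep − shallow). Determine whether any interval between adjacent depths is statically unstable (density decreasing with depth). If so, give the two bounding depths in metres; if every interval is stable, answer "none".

Evaluate Δρ/ρ₀ = −αΔT + βΔS across each adjacent pair:
  5–54 m: −αΔT+βΔS = −(2 × 10⁻⁴)(+1.3)+(8 × 10⁻⁴)(-0.91) = -9.9 × 10⁻⁴ → UNSTABLE
  54–118 m: −αΔT+βΔS = −(2 × 10⁻⁴)(-1.9)+(8 × 10⁻⁴)(-0.19) = 2.3 × 10⁻⁴ → stable
  118–119 m: −αΔT+βΔS = −(2 × 10⁻⁴)(+1.3)+(8 × 10⁻⁴)(+0.41) = 6.8 × 10⁻⁵ → stable
  119–159 m: −αΔT+βΔS = −(2 × 10⁻⁴)(+1.6)+(8 × 10⁻⁴)(+1.28) = 7.0 × 10⁻⁴ → stable
  159–205 m: −αΔT+βΔS = −(2 × 10⁻⁴)(-8.7)+(8 × 10⁻⁴)(+0.00) = 1.7 × 10⁻³ → stable
The 5–54 m interval has Δρ < 0: lighter water underlies denser water.

5–54 m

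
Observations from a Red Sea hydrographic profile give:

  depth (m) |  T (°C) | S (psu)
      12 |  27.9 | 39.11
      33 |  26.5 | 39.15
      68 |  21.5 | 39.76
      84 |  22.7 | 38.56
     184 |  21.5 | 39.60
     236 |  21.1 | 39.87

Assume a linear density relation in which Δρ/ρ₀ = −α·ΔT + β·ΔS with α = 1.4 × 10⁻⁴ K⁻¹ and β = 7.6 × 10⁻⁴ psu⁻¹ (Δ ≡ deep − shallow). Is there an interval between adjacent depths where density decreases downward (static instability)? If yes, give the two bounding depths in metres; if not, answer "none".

Evaluate Δρ/ρ₀ = −αΔT + βΔS across each adjacent pair:
  12–33 m: −αΔT+βΔS = −(1.4 × 10⁻⁴)(-1.4)+(7.6 × 10⁻⁴)(+0.04) = 2.3 × 10⁻⁴ → stable
  33–68 m: −αΔT+βΔS = −(1.4 × 10⁻⁴)(-5.0)+(7.6 × 10⁻⁴)(+0.61) = 1.2 × 10⁻³ → stable
  68–84 m: −αΔT+βΔS = −(1.4 × 10⁻⁴)(+1.2)+(7.6 × 10⁻⁴)(-1.20) = -1.1 × 10⁻³ → UNSTABLE
  84–184 m: −αΔT+βΔS = −(1.4 × 10⁻⁴)(-1.2)+(7.6 × 10⁻⁴)(+1.04) = 9.6 × 10⁻⁴ → stable
  184–236 m: −αΔT+βΔS = −(1.4 × 10⁻⁴)(-0.4)+(7.6 × 10⁻⁴)(+0.27) = 2.6 × 10⁻⁴ → stable
The 68–84 m interval has Δρ < 0: lighter water underlies denser water.

68–84 m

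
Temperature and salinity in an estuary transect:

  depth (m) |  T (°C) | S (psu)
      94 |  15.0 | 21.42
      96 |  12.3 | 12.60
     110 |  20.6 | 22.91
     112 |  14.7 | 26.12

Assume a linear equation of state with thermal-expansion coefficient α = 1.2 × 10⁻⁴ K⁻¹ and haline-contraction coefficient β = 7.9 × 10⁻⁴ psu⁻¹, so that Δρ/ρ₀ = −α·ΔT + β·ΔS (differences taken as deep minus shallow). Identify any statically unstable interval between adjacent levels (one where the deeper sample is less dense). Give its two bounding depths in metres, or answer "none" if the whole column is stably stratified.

Evaluate Δρ/ρ₀ = −αΔT + βΔS across each adjacent pair:
  94–96 m: −αΔT+βΔS = −(1.2 × 10⁻⁴)(-2.7)+(7.9 × 10⁻⁴)(-8.82) = -6.6 × 10⁻³ → UNSTABLE
  96–110 m: −αΔT+βΔS = −(1.2 × 10⁻⁴)(+8.3)+(7.9 × 10⁻⁴)(+10.31) = 7.1 × 10⁻³ → stable
  110–112 m: −αΔT+βΔS = −(1.2 × 10⁻⁴)(-5.9)+(7.9 × 10⁻⁴)(+3.21) = 3.2 × 10⁻³ → stable
The 94–96 m interval has Δρ < 0: lighter water underlies denser water.

94–96 m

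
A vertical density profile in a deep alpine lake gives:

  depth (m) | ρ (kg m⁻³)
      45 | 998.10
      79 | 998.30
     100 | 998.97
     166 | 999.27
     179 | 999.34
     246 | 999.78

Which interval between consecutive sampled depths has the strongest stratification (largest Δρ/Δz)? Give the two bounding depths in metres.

79–100 m

Compute the density gradient over each adjacent pair:
  45–79 m: Δρ/Δz = 0.20/34 = 5.9 × 10⁻³ kg m⁻⁴
  79–100 m: Δρ/Δz = 0.67/21 = 0.032 kg m⁻⁴
  100–166 m: Δρ/Δz = 0.30/66 = 4.5 × 10⁻³ kg m⁻⁴
  166–179 m: Δρ/Δz = 0.07/13 = 5.4 × 10⁻³ kg m⁻⁴
  179–246 m: Δρ/Δz = 0.44/67 = 6.6 × 10⁻³ kg m⁻⁴
The largest gradient is in the 79–100 m interval — the pycnocline.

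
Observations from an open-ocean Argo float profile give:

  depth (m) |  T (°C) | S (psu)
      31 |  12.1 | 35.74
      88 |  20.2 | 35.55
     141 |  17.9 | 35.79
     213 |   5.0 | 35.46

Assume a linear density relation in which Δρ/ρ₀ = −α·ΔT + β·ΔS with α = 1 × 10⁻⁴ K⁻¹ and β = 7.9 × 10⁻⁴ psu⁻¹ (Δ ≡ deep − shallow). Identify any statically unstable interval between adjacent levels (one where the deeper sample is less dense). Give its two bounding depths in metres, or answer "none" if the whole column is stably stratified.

Evaluate Δρ/ρ₀ = −αΔT + βΔS across each adjacent pair:
  31–88 m: −αΔT+βΔS = −(1 × 10⁻⁴)(+8.1)+(7.9 × 10⁻⁴)(-0.19) = -9.6 × 10⁻⁴ → UNSTABLE
  88–141 m: −αΔT+βΔS = −(1 × 10⁻⁴)(-2.3)+(7.9 × 10⁻⁴)(+0.24) = 4.2 × 10⁻⁴ → stable
  141–213 m: −αΔT+βΔS = −(1 × 10⁻⁴)(-12.9)+(7.9 × 10⁻⁴)(-0.33) = 1.0 × 10⁻³ → stable
The 31–88 m interval has Δρ < 0: lighter water underlies denser water.

31–88 m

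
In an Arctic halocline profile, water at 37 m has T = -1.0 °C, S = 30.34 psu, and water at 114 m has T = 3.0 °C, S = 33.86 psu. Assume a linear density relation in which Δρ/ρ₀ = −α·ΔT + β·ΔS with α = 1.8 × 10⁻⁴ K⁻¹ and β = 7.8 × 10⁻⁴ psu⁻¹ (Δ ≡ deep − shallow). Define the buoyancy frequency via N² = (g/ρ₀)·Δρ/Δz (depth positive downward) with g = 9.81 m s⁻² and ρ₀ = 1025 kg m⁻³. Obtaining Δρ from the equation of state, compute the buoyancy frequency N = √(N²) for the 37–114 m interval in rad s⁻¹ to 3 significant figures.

ΔT = +4.0 K, ΔS = +3.52 psu (deep − shallow).
Δρ/ρ₀ = −αΔT + βΔS = -7.20 × 10⁻⁴ + 2.7456 × 10⁻³ = 2.0256 × 10⁻³, so Δρ ≈ 2.076 kg m⁻³.
N² = (g/ρ₀)·Δρ/Δz = g·(Δρ/ρ₀)/Δz = 9.81 × 2.0256 × 10⁻³ / 77 = 2.5807 × 10⁻⁴ s⁻².
N = √(2.5807 × 10⁻⁴) = 0.016065 rad s⁻¹ ≈ 0.0161 rad s⁻¹.

0.0161 rad s⁻¹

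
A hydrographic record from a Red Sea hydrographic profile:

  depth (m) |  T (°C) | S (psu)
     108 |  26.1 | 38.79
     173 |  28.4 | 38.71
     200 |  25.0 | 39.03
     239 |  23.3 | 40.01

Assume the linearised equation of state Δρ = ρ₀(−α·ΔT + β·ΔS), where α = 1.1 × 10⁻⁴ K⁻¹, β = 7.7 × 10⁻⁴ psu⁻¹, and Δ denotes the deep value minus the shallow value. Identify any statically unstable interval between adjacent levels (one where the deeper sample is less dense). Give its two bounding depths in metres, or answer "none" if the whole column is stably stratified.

108–173 m

Evaluate Δρ/ρ₀ = −αΔT + βΔS across each adjacent pair:
  108–173 m: −αΔT+βΔS = −(1.1 × 10⁻⁴)(+2.3)+(7.7 × 10⁻⁴)(-0.08) = -3.1 × 10⁻⁴ → UNSTABLE
  173–200 m: −αΔT+βΔS = −(1.1 × 10⁻⁴)(-3.4)+(7.7 × 10⁻⁴)(+0.32) = 6.2 × 10⁻⁴ → stable
  200–239 m: −αΔT+βΔS = −(1.1 × 10⁻⁴)(-1.7)+(7.7 × 10⁻⁴)(+0.98) = 9.4 × 10⁻⁴ → stable
The 108–173 m interval has Δρ < 0: lighter water underlies denser water.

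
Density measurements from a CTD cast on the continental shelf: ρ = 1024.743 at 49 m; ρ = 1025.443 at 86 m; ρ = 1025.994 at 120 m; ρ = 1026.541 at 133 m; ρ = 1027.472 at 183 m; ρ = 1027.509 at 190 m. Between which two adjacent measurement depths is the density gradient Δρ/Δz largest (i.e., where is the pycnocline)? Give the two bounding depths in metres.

120–133 m

Compute the density gradient over each adjacent pair:
  49–86 m: Δρ/Δz = 0.700/37 = 0.019 kg m⁻⁴
  86–120 m: Δρ/Δz = 0.551/34 = 0.016 kg m⁻⁴
  120–133 m: Δρ/Δz = 0.547/13 = 0.042 kg m⁻⁴
  133–183 m: Δρ/Δz = 0.931/50 = 0.019 kg m⁻⁴
  183–190 m: Δρ/Δz = 0.037/7 = 5.3 × 10⁻³ kg m⁻⁴
The largest gradient is in the 120–133 m interval — the pycnocline.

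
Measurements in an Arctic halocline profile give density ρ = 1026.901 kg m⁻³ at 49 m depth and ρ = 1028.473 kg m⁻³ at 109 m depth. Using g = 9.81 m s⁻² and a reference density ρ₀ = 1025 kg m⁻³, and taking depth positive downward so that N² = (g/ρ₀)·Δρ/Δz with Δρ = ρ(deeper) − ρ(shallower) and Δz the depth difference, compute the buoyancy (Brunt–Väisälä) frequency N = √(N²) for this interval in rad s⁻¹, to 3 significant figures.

0.0158 rad s⁻¹

Δρ = 1028.473 − 1026.901 = 1.572 kg m⁻³ over Δz = 109 − 49 = 60 m.
N² = (9.81/1025) × (1.572/60) = 2.5075 × 10⁻⁴ s⁻².
N = √(2.5075 × 10⁻⁴) = 0.015835 rad s⁻¹ ≈ 0.0158 rad s⁻¹.
A positive N² confirms static stability across the interval.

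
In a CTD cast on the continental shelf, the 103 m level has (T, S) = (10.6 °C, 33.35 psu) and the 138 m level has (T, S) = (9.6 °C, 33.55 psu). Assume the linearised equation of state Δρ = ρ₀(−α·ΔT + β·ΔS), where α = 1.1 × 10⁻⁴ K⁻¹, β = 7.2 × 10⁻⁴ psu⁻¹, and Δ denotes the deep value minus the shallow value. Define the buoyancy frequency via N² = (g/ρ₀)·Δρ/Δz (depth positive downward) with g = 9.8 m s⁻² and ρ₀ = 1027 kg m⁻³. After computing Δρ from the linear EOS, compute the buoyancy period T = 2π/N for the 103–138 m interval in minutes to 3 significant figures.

12.4 min

ΔT = -1.0 K, ΔS = +0.20 psu (deep − shallow).
Δρ/ρ₀ = −αΔT + βΔS = 1.10 × 10⁻⁴ + 1.44 × 10⁻⁴ = 2.54 × 10⁻⁴, so Δρ ≈ 0.2609 kg m⁻³.
N² = (g/ρ₀)·Δρ/Δz = g·(Δρ/ρ₀)/Δz = 9.8 × 2.54 × 10⁻⁴ / 35 = 7.1120 × 10⁻⁵ s⁻².
N = √(7.1120 × 10⁻⁵) = 8.4333 × 10⁻³ rad s⁻¹ → T = 2π/N = 745.04 s = 12.417 min ≈ 12.4 min.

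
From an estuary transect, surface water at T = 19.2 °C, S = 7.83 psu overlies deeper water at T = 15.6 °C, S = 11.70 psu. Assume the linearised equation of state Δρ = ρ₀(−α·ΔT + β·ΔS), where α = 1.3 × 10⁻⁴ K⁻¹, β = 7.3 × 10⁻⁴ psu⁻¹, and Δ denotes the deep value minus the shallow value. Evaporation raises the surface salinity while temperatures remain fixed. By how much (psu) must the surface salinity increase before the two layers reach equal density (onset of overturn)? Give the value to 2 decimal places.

Neutral buoyancy requires −α(T_deep − T_surf) + β(S_deep − S_surf′) = 0.
S_surf′ = S_deep − (α/β)·ΔT = 11.70 − (1.3 × 10⁻⁴/7.3 × 10⁻⁴)·(-3.6) = 12.3411 psu.
Increase required: 12.3411 − 7.83 = 4.5111 psu.

4.51 psu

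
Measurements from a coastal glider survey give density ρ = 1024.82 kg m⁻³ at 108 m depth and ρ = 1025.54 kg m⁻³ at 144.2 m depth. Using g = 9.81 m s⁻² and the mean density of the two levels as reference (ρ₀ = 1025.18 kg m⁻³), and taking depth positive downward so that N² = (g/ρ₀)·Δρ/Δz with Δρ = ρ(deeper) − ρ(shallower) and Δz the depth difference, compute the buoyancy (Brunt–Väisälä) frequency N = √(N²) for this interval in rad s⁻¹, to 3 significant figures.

0.0138 rad s⁻¹

Δρ = 1025.54 − 1024.82 = 0.72 kg m⁻³ over Δz = 144.2 − 108 = 36.2 m.
N² = (9.81/1025.18) × (0.72/36.2) = 1.9032 × 10⁻⁴ s⁻².
N = √(1.9032 × 10⁻⁴) = 0.013796 rad s⁻¹ ≈ 0.0138 rad s⁻¹.
Since Δρ > 0 the layer is stably stratified.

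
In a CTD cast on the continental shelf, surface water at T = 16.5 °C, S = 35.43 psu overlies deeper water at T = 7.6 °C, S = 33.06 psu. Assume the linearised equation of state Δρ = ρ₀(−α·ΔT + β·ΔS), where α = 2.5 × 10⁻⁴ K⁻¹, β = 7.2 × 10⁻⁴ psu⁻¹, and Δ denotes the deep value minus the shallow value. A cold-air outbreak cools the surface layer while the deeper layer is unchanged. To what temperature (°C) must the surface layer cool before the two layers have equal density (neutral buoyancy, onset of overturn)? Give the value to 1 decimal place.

14.4 °C

Neutral buoyancy requires Δρ = 0, i.e. −α(T_deep − T_surf′) + β(S_deep − S_surf) = 0.
T_surf′ = T_deep − (β/α)·ΔS = 7.6 − (7.2 × 10⁻⁴/2.5 × 10⁻⁴)·(-2.37) = 14.426 °C.
Cooling required: 16.5 − (14.426) = 2.074 °C.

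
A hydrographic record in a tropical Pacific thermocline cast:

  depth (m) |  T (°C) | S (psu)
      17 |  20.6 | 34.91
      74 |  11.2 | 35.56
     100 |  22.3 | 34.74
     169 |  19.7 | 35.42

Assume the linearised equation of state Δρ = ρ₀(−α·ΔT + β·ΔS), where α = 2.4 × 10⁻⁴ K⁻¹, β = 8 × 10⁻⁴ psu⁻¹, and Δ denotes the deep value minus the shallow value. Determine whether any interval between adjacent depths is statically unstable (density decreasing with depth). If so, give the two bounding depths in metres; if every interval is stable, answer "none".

74–100 m

Evaluate Δρ/ρ₀ = −αΔT + βΔS across each adjacent pair:
  17–74 m: −αΔT+βΔS = −(2.4 × 10⁻⁴)(-9.4)+(8 × 10⁻⁴)(+0.65) = 2.8 × 10⁻³ → stable
  74–100 m: −αΔT+βΔS = −(2.4 × 10⁻⁴)(+11.1)+(8 × 10⁻⁴)(-0.82) = -3.3 × 10⁻³ → UNSTABLE
  100–169 m: −αΔT+βΔS = −(2.4 × 10⁻⁴)(-2.6)+(8 × 10⁻⁴)(+0.68) = 1.2 × 10⁻³ → stable
The 74–100 m interval has Δρ < 0: lighter water underlies denser water.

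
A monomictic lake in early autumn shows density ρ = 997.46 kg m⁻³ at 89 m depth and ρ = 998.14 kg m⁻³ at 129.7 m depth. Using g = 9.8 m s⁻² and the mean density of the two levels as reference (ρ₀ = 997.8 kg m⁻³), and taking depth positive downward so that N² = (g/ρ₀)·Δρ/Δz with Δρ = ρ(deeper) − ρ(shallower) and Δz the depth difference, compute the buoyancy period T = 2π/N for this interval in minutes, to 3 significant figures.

8.17 min

Δρ = 998.14 − 997.46 = 0.68 kg m⁻³ over Δz = 129.7 − 89 = 40.7 m.
N² = (9.8/997.8) × (0.68/40.7) = 1.6410 × 10⁻⁴ s⁻².
N = √(1.6410 × 10⁻⁴) = 0.012810 rad s⁻¹, so T = 2π/N = 490.49 s = 8.1748 min ≈ 8.17 min.
N² > 0, so the interval is statically stable.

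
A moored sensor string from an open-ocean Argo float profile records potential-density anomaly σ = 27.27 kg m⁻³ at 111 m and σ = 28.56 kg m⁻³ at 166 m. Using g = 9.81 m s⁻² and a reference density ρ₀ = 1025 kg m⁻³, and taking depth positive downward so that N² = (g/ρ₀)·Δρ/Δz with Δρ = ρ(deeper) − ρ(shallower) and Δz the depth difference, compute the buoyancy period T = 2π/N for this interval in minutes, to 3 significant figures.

Δρ = 1028.56 − 1027.27 = 1.29 kg m⁻³ over Δz = 166 − 111 = 55 m.
N² = (9.81/1025) × (1.29/55) = 2.2448 × 10⁻⁴ s⁻².
N = √(2.2448 × 10⁻⁴) = 0.014983 rad s⁻¹, so T = 2π/N = 419.35 s = 6.9892 min ≈ 6.99 min.
N² > 0, so the interval is statically stable.

6.99 min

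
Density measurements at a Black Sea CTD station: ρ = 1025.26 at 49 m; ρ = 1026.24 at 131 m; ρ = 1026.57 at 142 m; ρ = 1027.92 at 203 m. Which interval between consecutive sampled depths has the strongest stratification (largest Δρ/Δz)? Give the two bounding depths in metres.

Compute the density gradient over each adjacent pair:
  49–131 m: Δρ/Δz = 0.98/82 = 0.012 kg m⁻⁴
  131–142 m: Δρ/Δz = 0.33/11 = 0.030 kg m⁻⁴
  142–203 m: Δρ/Δz = 1.35/61 = 0.022 kg m⁻⁴
The largest gradient is in the 131–142 m interval — the pycnocline.

131–142 m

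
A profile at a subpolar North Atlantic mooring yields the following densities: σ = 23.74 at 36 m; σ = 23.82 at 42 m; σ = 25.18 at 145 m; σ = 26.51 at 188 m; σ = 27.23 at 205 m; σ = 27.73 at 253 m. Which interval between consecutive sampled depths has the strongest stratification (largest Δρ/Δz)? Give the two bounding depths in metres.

188–205 m

Compute the density gradient over each adjacent pair:
  36–42 m: Δρ/Δz = 0.08/6 = 0.013 kg m⁻⁴
  42–145 m: Δρ/Δz = 1.36/103 = 0.013 kg m⁻⁴
  145–188 m: Δρ/Δz = 1.33/43 = 0.031 kg m⁻⁴
  188–205 m: Δρ/Δz = 0.72/17 = 0.042 kg m⁻⁴
  205–253 m: Δρ/Δz = 0.50/48 = 0.010 kg m⁻⁴
The largest gradient is in the 188–205 m interval — the pycnocline.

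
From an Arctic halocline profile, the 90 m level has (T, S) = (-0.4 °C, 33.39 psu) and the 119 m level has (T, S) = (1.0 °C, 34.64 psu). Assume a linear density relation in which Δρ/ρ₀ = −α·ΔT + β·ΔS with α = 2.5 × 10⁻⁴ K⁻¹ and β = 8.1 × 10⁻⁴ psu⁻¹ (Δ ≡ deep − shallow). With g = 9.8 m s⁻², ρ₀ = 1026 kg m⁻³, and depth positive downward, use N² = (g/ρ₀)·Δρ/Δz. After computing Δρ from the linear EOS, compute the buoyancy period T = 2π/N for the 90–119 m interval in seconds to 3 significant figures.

ΔT = +1.4 K, ΔS = +1.25 psu (deep − shallow).
Δρ/ρ₀ = −αΔT + βΔS = -3.50 × 10⁻⁴ + 1.0125 × 10⁻³ = 6.625 × 10⁻⁴, so Δρ ≈ 0.6797 kg m⁻³.
N² = (g/ρ₀)·Δρ/Δz = g·(Δρ/ρ₀)/Δz = 9.8 × 6.625 × 10⁻⁴ / 29 = 2.2388 × 10⁻⁴ s⁻².
N = √(2.2388 × 10⁻⁴) = 0.014963 rad s⁻¹ → T = 2π/N = 419.91 s ≈ 420 s.

420 s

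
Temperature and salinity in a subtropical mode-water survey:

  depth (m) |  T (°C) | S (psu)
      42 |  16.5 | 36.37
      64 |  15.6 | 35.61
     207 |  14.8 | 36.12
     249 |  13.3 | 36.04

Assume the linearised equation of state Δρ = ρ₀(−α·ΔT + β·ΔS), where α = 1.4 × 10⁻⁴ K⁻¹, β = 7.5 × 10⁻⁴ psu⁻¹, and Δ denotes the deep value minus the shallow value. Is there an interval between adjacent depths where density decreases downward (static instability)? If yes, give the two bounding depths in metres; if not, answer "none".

Evaluate Δρ/ρ₀ = −αΔT + βΔS across each adjacent pair:
  42–64 m: −αΔT+βΔS = −(1.4 × 10⁻⁴)(-0.9)+(7.5 × 10⁻⁴)(-0.76) = -4.4 × 10⁻⁴ → UNSTABLE
  64–207 m: −αΔT+βΔS = −(1.4 × 10⁻⁴)(-0.8)+(7.5 × 10⁻⁴)(+0.51) = 4.9 × 10⁻⁴ → stable
  207–249 m: −αΔT+βΔS = −(1.4 × 10⁻⁴)(-1.5)+(7.5 × 10⁻⁴)(-0.08) = 1.5 × 10⁻⁴ → stable
The 42–64 m interval has Δρ < 0: lighter water underlies denser water.

42–64 m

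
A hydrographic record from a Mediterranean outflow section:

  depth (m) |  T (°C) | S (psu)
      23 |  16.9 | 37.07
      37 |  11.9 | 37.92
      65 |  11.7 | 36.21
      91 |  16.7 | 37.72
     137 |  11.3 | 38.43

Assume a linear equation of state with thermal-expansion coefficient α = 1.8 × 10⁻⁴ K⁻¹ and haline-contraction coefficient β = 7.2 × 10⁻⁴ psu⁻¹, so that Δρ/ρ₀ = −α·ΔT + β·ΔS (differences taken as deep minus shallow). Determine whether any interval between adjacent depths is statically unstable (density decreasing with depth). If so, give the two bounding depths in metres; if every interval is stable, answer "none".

37–65 m

Evaluate Δρ/ρ₀ = −αΔT + βΔS across each adjacent pair:
  23–37 m: −αΔT+βΔS = −(1.8 × 10⁻⁴)(-5.0)+(7.2 × 10⁻⁴)(+0.85) = 1.5 × 10⁻³ → stable
  37–65 m: −αΔT+βΔS = −(1.8 × 10⁻⁴)(-0.2)+(7.2 × 10⁻⁴)(-1.71) = -1.2 × 10⁻³ → UNSTABLE
  65–91 m: −αΔT+βΔS = −(1.8 × 10⁻⁴)(+5.0)+(7.2 × 10⁻⁴)(+1.51) = 1.9 × 10⁻⁴ → stable
  91–137 m: −αΔT+βΔS = −(1.8 × 10⁻⁴)(-5.4)+(7.2 × 10⁻⁴)(+0.71) = 1.5 × 10⁻³ → stable
The 37–65 m interval has Δρ < 0: lighter water underlies denser water.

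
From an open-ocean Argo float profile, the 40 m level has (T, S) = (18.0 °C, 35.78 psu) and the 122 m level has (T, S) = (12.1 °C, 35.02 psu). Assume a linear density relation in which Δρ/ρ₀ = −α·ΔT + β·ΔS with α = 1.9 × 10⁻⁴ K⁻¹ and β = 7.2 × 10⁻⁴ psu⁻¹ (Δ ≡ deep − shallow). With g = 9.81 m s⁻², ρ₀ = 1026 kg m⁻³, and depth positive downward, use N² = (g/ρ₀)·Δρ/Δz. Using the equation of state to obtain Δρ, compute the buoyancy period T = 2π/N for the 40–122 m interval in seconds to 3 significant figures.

ΔT = -5.9 K, ΔS = -0.76 psu (deep − shallow).
Δρ/ρ₀ = −αΔT + βΔS = 1.121 × 10⁻³ − 5.472 × 10⁻⁴ = 5.738 × 10⁻⁴, so Δρ ≈ 0.5887 kg m⁻³.
N² = (g/ρ₀)·Δρ/Δz = g·(Δρ/ρ₀)/Δz = 9.81 × 5.738 × 10⁻⁴ / 82 = 6.8646 × 10⁻⁵ s⁻².
N = √(6.8646 × 10⁻⁵) = 8.2853 × 10⁻³ rad s⁻¹ → T = 2π/N = 758.35 s ≈ 758 s.

758 s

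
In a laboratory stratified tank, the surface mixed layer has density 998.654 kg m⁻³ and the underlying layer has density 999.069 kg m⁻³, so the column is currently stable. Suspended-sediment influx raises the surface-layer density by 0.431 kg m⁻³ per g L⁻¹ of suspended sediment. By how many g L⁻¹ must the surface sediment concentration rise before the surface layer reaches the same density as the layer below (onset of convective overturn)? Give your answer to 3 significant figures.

Density deficit of the surface layer: 999.069 − 998.654 = 0.415 kg m⁻³.
Required change = 0.415 / 0.431 = 0.963 g L⁻¹.

0.963 g L⁻¹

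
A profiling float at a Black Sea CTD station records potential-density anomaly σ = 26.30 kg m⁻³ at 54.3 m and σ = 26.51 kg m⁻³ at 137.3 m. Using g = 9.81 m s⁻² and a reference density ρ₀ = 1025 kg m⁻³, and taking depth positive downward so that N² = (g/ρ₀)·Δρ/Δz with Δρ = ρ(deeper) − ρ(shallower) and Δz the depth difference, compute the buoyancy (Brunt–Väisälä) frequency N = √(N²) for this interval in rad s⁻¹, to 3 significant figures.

4.92 × 10⁻³ rad s⁻¹

Δρ = 1026.51 − 1026.30 = 0.21 kg m⁻³ over Δz = 137.3 − 54.3 = 83 m.
N² = (9.81/1025) × (0.21/83) = 2.4215 × 10⁻⁵ s⁻².
N = √(2.4215 × 10⁻⁵) = 4.9209 × 10⁻³ rad s⁻¹ ≈ 4.92 × 10⁻³ rad s⁻¹.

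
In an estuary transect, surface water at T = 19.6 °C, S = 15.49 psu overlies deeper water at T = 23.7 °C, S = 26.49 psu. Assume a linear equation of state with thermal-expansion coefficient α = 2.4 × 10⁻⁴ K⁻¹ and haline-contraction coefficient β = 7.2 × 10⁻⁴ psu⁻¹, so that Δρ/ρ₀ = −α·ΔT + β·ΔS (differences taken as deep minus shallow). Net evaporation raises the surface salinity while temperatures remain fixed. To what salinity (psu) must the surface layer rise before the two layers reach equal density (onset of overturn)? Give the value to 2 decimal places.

Neutral buoyancy requires −α(T_deep − T_surf) + β(S_deep − S_surf′) = 0.
S_surf′ = S_deep − (α/β)·ΔT = 26.49 − (2.4 × 10⁻⁴/7.2 × 10⁻⁴)·(+4.1) = 25.1233 psu.
Increase required: 25.1233 − 15.49 = 9.6333 psu.

25.12 psu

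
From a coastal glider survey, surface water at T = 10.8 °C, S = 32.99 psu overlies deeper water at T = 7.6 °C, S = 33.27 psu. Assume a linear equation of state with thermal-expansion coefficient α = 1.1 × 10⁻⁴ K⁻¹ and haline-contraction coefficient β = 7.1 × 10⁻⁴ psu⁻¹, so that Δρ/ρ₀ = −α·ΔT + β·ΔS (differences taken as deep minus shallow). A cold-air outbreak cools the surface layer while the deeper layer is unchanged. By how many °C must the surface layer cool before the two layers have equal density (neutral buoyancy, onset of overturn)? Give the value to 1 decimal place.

Neutral buoyancy requires Δρ = 0, i.e. −α(T_deep − T_surf′) + β(S_deep − S_surf) = 0.
T_surf′ = T_deep − (β/α)·ΔS = 7.6 − (7.1 × 10⁻⁴/1.1 × 10⁻⁴)·(+0.28) = 5.793 °C.
Cooling required: 10.8 − (5.793) = 5.007 °C.

5.0 °C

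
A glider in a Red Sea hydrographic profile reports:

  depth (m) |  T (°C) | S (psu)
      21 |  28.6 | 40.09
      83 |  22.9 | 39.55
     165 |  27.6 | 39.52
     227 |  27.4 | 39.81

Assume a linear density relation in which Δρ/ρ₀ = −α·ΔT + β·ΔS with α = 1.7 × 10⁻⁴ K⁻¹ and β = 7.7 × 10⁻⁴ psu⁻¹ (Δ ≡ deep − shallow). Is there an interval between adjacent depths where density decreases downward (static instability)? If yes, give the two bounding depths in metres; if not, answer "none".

83–165 m

Evaluate Δρ/ρ₀ = −αΔT + βΔS across each adjacent pair:
  21–83 m: −αΔT+βΔS = −(1.7 × 10⁻⁴)(-5.7)+(7.7 × 10⁻⁴)(-0.54) = 5.5 × 10⁻⁴ → stable
  83–165 m: −αΔT+βΔS = −(1.7 × 10⁻⁴)(+4.7)+(7.7 × 10⁻⁴)(-0.03) = -8.2 × 10⁻⁴ → UNSTABLE
  165–227 m: −αΔT+βΔS = −(1.7 × 10⁻⁴)(-0.2)+(7.7 × 10⁻⁴)(+0.29) = 2.6 × 10⁻⁴ → stable
The 83–165 m interval has Δρ < 0: lighter water underlies denser water.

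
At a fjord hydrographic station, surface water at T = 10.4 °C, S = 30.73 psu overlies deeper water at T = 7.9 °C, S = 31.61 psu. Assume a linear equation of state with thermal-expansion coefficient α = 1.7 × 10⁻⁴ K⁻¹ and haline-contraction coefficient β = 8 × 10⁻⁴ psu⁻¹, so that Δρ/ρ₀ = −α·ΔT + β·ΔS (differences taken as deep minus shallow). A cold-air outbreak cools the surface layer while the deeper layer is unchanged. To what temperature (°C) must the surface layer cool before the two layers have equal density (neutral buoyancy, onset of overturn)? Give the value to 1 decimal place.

Neutral buoyancy requires Δρ = 0, i.e. −α(T_deep − T_surf′) + β(S_deep − S_surf) = 0.
T_surf′ = T_deep − (β/α)·ΔS = 7.9 − (8 × 10⁻⁴/1.7 × 10⁻⁴)·(+0.88) = 3.759 °C.
Cooling required: 10.4 − (3.759) = 6.641 °C.

3.8 °C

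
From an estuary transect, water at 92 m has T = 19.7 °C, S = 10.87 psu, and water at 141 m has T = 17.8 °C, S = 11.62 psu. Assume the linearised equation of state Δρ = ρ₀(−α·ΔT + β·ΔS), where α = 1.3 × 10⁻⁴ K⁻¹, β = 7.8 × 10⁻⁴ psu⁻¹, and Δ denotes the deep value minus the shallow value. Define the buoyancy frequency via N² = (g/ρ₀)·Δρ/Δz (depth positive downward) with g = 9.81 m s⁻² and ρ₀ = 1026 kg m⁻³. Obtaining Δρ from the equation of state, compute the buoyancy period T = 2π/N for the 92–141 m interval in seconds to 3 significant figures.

487 s

ΔT = -1.9 K, ΔS = +0.75 psu (deep − shallow).
Δρ/ρ₀ = −αΔT + βΔS = 2.47 × 10⁻⁴ + 5.85 × 10⁻⁴ = 8.32 × 10⁻⁴, so Δρ ≈ 0.8536 kg m⁻³.
N² = (g/ρ₀)·Δρ/Δz = g·(Δρ/ρ₀)/Δz = 9.81 × 8.32 × 10⁻⁴ / 49 = 1.6657 × 10⁻⁴ s⁻².
N = √(1.6657 × 10⁻⁴) = 0.012906 rad s⁻¹ → T = 2π/N = 486.84 s ≈ 487 s.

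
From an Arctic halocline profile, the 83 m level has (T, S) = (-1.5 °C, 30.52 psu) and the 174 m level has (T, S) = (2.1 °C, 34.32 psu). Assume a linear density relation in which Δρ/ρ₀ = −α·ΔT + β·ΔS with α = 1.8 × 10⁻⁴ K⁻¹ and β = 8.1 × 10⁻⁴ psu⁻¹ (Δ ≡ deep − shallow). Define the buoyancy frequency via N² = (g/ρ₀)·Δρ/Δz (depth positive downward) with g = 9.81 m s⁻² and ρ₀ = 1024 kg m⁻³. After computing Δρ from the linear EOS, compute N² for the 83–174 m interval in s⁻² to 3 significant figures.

2.62 × 10⁻⁴ s⁻²

ΔT = +3.6 K, ΔS = +3.80 psu (deep − shallow).
Δρ/ρ₀ = −αΔT + βΔS = -6.48 × 10⁻⁴ + 3.078 × 10⁻³ = 2.43 × 10⁻³, so Δρ ≈ 2.488 kg m⁻³.
N² = (g/ρ₀)·Δρ/Δz = g·(Δρ/ρ₀)/Δz = 9.81 × 2.43 × 10⁻³ / 91 = 2.6196 × 10⁻⁴ s⁻² ≈ 2.62 × 10⁻⁴ s⁻².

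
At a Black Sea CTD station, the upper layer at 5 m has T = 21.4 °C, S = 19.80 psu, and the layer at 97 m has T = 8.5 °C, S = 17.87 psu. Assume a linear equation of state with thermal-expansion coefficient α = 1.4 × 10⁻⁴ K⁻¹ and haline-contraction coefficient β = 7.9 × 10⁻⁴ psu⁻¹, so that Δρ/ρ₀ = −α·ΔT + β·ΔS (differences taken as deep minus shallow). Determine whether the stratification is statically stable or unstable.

stable

ΔT = 8.5 − 21.4 = -12.9 K and ΔS = 17.87 − 19.80 = -1.93 psu (deep − shallow).
−αΔT = 1.806 × 10⁻³; βΔS = -1.5247 × 10⁻³; sum Δρ/ρ₀ = 2.813 × 10⁻⁴.
Δρ/ρ₀ > 0, so Δρ > 0: deeper water is denser → statically stable.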